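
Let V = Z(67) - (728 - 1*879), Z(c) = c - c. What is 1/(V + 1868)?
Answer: 1/2019 ≈ 0.00049530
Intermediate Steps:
Z(c) = 0
V = 151 (V = 0 - (728 - 1*879) = 0 - (728 - 879) = 0 - 1*(-151) = 0 + 151 = 151)
1/(V + 1868) = 1/(151 + 1868) = 1/2019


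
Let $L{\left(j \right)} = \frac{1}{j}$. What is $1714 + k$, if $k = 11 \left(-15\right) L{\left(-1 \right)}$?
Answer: $1879$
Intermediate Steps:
$k = 165$ ($k = \frac{11 \left(-15\right)}{-1} = \left(-165\right) \left(-1\right) = 165$)
$1714 + k = 1714 + 165 = 1879$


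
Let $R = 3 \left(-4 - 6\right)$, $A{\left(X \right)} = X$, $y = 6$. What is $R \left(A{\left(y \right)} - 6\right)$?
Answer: $0$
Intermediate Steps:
$R = -30$ ($R = 3 \left(-10\right) = -30$)
$R \left(A{\left(y \right)} - 6\right) = - 30 \left(6 - 6\right) = \left(-30\right) 0 = 0$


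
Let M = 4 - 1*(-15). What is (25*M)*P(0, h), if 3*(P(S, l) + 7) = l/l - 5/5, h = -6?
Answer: -3325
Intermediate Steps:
M = 19 (M = 4 + 15 = 19)
P(S, l) = -7 (P(S, l) = -7 + (l/l - 5/5)/3 = -7 + (1 - 5*1/5)/3 = -7 + (1 - 1)/3 = -7 + (1/3)*0 = -7 + 0 = -7)
(25*M)*P(0, h) = (25*19)*(-7) = 475*(-7) = -3325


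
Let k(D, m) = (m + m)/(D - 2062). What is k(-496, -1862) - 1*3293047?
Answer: -4211805251/1279 ≈ -3.2930e+6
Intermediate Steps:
k(D, m) = 2*m/(-2062 + D) (k(D, m) = (2*m)/(-2062 + D) = 2*m/(-2062 + D))
k(-496, -1862) - 1*3293047 = 2*(-1862)/(-2062 - 496) - 1*3293047 = 2*(-1862)/(-2558) - 3293047 = 2*(-1862)*(-1/2558) - 3293047 = 1862/1279 - 3293047 = -4211805251/1279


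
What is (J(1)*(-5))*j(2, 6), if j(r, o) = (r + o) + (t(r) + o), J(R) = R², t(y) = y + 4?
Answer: -100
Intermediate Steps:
t(y) = 4 + y
j(r, o) = 4 + 2*o + 2*r (j(r, o) = (r + o) + ((4 + r) + o) = (o + r) + (4 + o + r) = 4 + 2*o + 2*r)
(J(1)*(-5))*j(2, 6) = (1²*(-5))*(4 + 2*6 + 2*2) = (1*(-5))*(4 + 12 + 4) = -5*20 = -100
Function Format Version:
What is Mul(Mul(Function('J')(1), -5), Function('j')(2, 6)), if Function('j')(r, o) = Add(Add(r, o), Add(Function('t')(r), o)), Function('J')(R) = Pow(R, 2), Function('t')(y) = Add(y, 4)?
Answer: -100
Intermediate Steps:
Function('t')(y) = Add(4, y)
Function('j')(r, o) = Add(4, Mul(2, o), Mul(2, r)) (Function('j')(r, o) = Add(Add(r, o), Add(Add(4, r), o)) = Add(Add(o, r), Add(4, o, r)) = Add(4, Mul(2, o), Mul(2, r)))
Mul(Mul(Function('J')(1), -5), Function('j')(2, 6)) = Mul(Mul(Pow(1, 2), -5), Add(4, Mul(2, 6), Mul(2, 2))) = Mul(Mul(1, -5), Add(4, 12, 4)) = Mul(-5, 20) = -100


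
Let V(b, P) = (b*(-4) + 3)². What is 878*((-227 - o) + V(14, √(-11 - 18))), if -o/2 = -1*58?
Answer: 2165148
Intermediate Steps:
o = 116 (o = -(-2)*58 = -2*(-58) = 116)
V(b, P) = (3 - 4*b)² (V(b, P) = (-4*b + 3)² = (3 - 4*b)²)
878*((-227 - o) + V(14, √(-11 - 18))) = 878*((-227 - 1*116) + (-3 + 4*14)²) = 878*((-227 - 116) + (-3 + 56)²) = 878*(-343 + 53²) = 878*(-343 + 2809) = 878*2466 = 2165148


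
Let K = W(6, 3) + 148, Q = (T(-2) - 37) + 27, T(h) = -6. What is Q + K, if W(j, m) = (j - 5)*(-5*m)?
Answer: 117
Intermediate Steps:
Q = -16 (Q = (-6 - 37) + 27 = -43 + 27 = -16)
W(j, m) = -5*m*(-5 + j) (W(j, m) = (-5 + j)*(-5*m) = -5*m*(-5 + j))
K = 133 (K = 5*3*(5 - 1*6) + 148 = 5*3*(5 - 6) + 148 = 5*3*(-1) + 148 = -15 + 148 = 133)
Q + K = -16 + 133 = 117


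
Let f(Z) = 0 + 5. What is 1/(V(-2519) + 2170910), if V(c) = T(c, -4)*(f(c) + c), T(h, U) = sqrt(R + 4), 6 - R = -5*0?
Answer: 217091/471278702614 + 1257*sqrt(10)/2356393513070 ≈ 4.6233e-7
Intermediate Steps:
R = 6 (R = 6 - (-5)*0 = 6 - 1*0 = 6 + 0 = 6)
f(Z) = 5
T(h, U) = sqrt(10) (T(h, U) = sqrt(6 + 4) = sqrt(10))
V(c) = sqrt(10)*(5 + c)
1/(V(-2519) + 2170910) = 1/(sqrt(10)*(5 - 2519) + 2170910) = 1/(sqrt(10)*(-2514) + 2170910) = 1/(-2514*sqrt(10) + 2170910) = 1/(2170910 - 2514*sqrt(10))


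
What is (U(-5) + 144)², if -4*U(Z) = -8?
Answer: 21316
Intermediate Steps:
U(Z) = 2 (U(Z) = -¼*(-8) = 2)
(U(-5) + 144)² = (2 + 144)² = 146² = 21316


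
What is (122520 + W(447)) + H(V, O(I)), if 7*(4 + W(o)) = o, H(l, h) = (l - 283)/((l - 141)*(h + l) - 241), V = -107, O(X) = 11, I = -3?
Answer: 20221873723/164969 ≈ 1.2258e+5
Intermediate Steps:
H(l, h) = (-283 + l)/(-241 + (-141 + l)*(h + l)) (H(l, h) = (-283 + l)/((-141 + l)*(h + l) - 241) = (-283 + l)/(-241 + (-141 + l)*(h + l)))
W(o) = -4 + o/7
(122520 + W(447)) + H(V, O(I)) = (122520 + (-4 + (1/7)*447)) + (283 - 1*(-107))/(241 - 1*(-107)**2 + 141*11 + 141*(-107) - 1*11*(-107)) = (122520 + (-4 + 447/7)) + (283 + 107)/(241 - 1*11449 + 1551 - 15087 + 1177) = (122520 + 419/7) + 390/(241 - 11449 + 1551 - 15087 + 1177) = 858059/7 + 390/(-23567) = 858059/7 - 1/23567*390 = 858059/7 - 390/23567 = 20221873723/164969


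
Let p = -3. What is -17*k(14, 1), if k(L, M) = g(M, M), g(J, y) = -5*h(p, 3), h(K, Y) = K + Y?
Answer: 0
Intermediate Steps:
g(J, y) = 0 (g(J, y) = -5*(-3 + 3) = -5*0 = 0)
k(L, M) = 0
-17*k(14, 1) = -17*0 = 0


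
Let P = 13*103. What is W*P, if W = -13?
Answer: -17407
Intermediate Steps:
P = 1339
W*P = -13*1339 = -17407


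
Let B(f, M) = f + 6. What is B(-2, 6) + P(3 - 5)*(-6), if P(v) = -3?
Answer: 22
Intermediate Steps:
B(f, M) = 6 + f
B(-2, 6) + P(3 - 5)*(-6) = (6 - 2) - 3*(-6) = 4 + 18 = 22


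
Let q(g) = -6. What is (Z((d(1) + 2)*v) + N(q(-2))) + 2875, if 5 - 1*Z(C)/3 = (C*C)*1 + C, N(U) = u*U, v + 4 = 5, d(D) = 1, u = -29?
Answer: 3028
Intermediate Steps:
v = 1 (v = -4 + 5 = 1)
N(U) = -29*U
Z(C) = 15 - 3*C - 3*C² (Z(C) = 15 - 3*((C*C)*1 + C) = 15 - 3*(C²*1 + C) = 15 - 3*(C² + C) = 15 - 3*(C + C²) = 15 + (-3*C - 3*C²) = 15 - 3*C - 3*C²)
(Z((d(1) + 2)*v) + N(q(-2))) + 2875 = ((15 - 3*(1 + 2) - 3*(1 + 2)²) - 29*(-6)) + 2875 = ((15 - 9 - 3*(3*1)²) + 174) + 2875 = ((15 - 3*3 - 3*3²) + 174) + 2875 = ((15 - 9 - 3*9) + 174) + 2875 = ((15 - 9 - 27) + 174) + 2875 = (-21 + 174) + 2875 = 153 + 2875 = 3028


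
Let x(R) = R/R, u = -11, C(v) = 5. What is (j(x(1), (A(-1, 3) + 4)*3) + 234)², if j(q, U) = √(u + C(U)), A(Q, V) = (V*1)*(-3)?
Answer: (234 + I*√6)² ≈ 54750.0 + 1146.4*I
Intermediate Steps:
A(Q, V) = -3*V (A(Q, V) = V*(-3) = -3*V)
x(R) = 1
j(q, U) = I*√6 (j(q, U) = √(-11 + 5) = √(-6) = I*√6)
(j(x(1), (A(-1, 3) + 4)*3) + 234)² = (I*√6 + 234)² = (234 + I*√6)²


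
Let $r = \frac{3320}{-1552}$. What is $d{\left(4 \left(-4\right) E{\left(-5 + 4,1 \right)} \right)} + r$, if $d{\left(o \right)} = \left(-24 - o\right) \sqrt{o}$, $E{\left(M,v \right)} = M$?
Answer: $- \frac{31455}{194} \approx -162.14$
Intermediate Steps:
$r = - \frac{415}{194}$ ($r = 3320 \left(- \frac{1}{1552}\right) = - \frac{415}{194} \approx -2.1392$)
$d{\left(o \right)} = \sqrt{o} \left(-24 - o\right)$
$d{\left(4 \left(-4\right) E{\left(-5 + 4,1 \right)} \right)} + r = \sqrt{4 \left(-4\right) \left(-5 + 4\right)} \left(-24 - 4 \left(-4\right) \left(-5 + 4\right)\right) - \frac{415}{194} = \sqrt{\left(-16\right) \left(-1\right)} \left(-24 - \left(-16\right) \left(-1\right)\right) - \frac{415}{194} = \sqrt{16} \left(-24 - 16\right) - \frac{415}{194} = 4 \left(-24 - 16\right) - \frac{415}{194} = 4 \left(-40\right) - \frac{415}{194} = -160 - \frac{415}{194} = - \frac{31455}{194}$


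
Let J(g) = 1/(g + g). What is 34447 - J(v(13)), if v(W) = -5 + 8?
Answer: 206681/6 ≈ 34447.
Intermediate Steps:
v(W) = 3
J(g) = 1/(2*g)
34447 - J(v(13)) = 34447 - 1/(2*3) = 34447 - 1*1/6 = 34447 - 1/6 = 206681/6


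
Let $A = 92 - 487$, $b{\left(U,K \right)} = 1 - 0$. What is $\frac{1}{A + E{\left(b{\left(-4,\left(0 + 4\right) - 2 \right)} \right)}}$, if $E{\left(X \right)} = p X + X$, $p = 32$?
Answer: $- \frac{1}{362} \approx -0.0027624$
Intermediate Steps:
$b{\left(U,K \right)} = 1$ ($b{\left(U,K \right)} = 1 + 0 = 1$)
$A = -395$
$E{\left(X \right)} = 33 X$ ($E{\left(X \right)} = 32 X + X = 33 X$)
$\frac{1}{A + E{\left(b{\left(-4,\left(0 + 4\right) - 2 \right)} \right)}} = \frac{1}{-395 + 33 \cdot 1} = \frac{1}{-395 + 33} = \frac{1}{-362} = - \frac{1}{362}$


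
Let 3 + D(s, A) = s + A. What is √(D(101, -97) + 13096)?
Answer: √13097 ≈ 114.44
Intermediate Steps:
D(s, A) = -3 + A + s (D(s, A) = -3 + (s + A) = -3 + (A + s) = -3 + A + s)
√(D(101, -97) + 13096) = √((-3 - 97 + 101) + 13096) = √(1 + 13096) = √13097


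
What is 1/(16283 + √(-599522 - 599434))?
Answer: 16283/266335045 - 2*I*√299739/266335045 ≈ 6.1137e-5 - 4.1112e-6*I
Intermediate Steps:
1/(16283 + √(-599522 - 599434)) = 1/(16283 + √(-1198956)) = 1/(16283 + 2*I*√299739)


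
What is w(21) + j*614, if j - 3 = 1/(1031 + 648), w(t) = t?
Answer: 3128591/1679 ≈ 1863.4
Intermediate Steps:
j = 5038/1679 (j = 3 + 1/(1031 + 648) = 3 + 1/1679 = 5038/1679 ≈ 3.0006)
w(21) + j*614 = 21 + (5038/1679)*614 = 21 + 3093332/1679 = 3128591/1679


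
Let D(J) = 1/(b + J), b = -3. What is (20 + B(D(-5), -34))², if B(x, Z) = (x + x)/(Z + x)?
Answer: 29833444/74529 ≈ 400.29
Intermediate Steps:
D(J) = 1/(-3 + J)
B(x, Z) = 2*x/(Z + x) (B(x, Z) = (2*x)/(Z + x) = 2*x/(Z + x))
(20 + B(D(-5), -34))² = (20 + 2/((-3 - 5)*(-34 + 1/(-3 - 5))))² = (20 + 2/(-8*(-34 + 1/(-8))))² = (20 + 2*(-⅛)/(-34 - ⅛))² = (20 + 2*(-⅛)/(-273/8))² = (20 + 2*(-⅛)*(-8/273))² = (20 + 2/273)² = (5462/273)² = 29833444/74529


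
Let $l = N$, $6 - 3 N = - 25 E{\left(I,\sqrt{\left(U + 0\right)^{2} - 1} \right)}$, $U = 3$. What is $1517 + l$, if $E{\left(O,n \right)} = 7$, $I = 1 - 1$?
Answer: $\frac{4732}{3} \approx 1577.3$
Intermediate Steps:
$I = 0$ ($I = 1 - 1 = 0$)
$N = \frac{181}{3}$ ($N = 2 - \frac{\left(-25\right) 7}{3} = 2 - - \frac{175}{3} = 2 + \frac{175}{3} = \frac{181}{3} \approx 60.333$)
$l = \frac{181}{3} \approx 60.333$
$1517 + l = 1517 + \frac{181}{3} = \frac{4732}{3}$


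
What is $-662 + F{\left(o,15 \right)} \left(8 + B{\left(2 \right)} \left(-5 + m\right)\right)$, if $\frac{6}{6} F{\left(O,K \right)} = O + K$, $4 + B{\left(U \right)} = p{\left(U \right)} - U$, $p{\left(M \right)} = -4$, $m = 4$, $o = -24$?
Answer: $-824$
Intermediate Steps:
$B{\left(U \right)} = -8 - U$ ($B{\left(U \right)} = -4 - \left(4 + U\right) = -8 - U$)
$F{\left(O,K \right)} = K + O$ ($F{\left(O,K \right)} = O + K = K + O$)
$-662 + F{\left(o,15 \right)} \left(8 + B{\left(2 \right)} \left(-5 + m\right)\right) = -662 + \left(15 - 24\right) \left(8 + \left(-8 - 2\right) \left(-5 + 4\right)\right) = -662 - 9 \left(8 + \left(-8 - 2\right) \left(-1\right)\right) = -662 - 9 \left(8 - -10\right) = -662 - 9 \left(8 + 10\right) = -662 - 162 = -824$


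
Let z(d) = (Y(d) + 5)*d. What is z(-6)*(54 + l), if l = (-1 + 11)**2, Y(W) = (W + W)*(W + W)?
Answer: -137676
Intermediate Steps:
Y(W) = 4*W**2 (Y(W) = (2*W)*(2*W) = 4*W**2)
l = 100 (l = 10**2 = 100)
z(d) = d*(5 + 4*d**2) (z(d) = (4*d**2 + 5)*d = (5 + 4*d**2)*d = d*(5 + 4*d**2))
z(-6)*(54 + l) = (-6*(5 + 4*(-6)**2))*(54 + 100) = -6*(5 + 4*36)*154 = -6*(5 + 144)*154 = -6*149*154 = -894*154 = -137676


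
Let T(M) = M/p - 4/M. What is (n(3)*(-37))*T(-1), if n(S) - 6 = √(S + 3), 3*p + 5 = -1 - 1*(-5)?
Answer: -1554 - 259*√6 ≈ -2188.4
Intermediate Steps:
p = -⅓ (p = -5/3 + (-1 - 1*(-5))/3 = -5/3 + (-1 + 5)/3 = -5/3 + (⅓)*4 = -5/3 + 4/3 = -⅓ ≈ -0.33333)
n(S) = 6 + √(3 + S) (n(S) = 6 + √(S + 3) = 6 + √(3 + S))
T(M) = -4/M - 3*M (T(M) = M/(-⅓) - 4/M = M*(-3) - 4/M = -3*M - 4/M = -4/M - 3*M)
(n(3)*(-37))*T(-1) = ((6 + √(3 + 3))*(-37))*(-4/(-1) - 3*(-1)) = ((6 + √6)*(-37))*(-4*(-1) + 3) = (-222 - 37*√6)*(4 + 3) = (-222 - 37*√6)*7 = -1554 - 259*√6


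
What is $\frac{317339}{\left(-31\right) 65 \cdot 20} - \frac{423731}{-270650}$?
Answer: $- \frac{1376228821}{218143900} \approx -6.3088$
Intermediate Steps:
$\frac{317339}{\left(-31\right) 65 \cdot 20} - \frac{423731}{-270650} = \frac{317339}{\left(-2015\right) 20} - - \frac{423731}{270650} = \frac{317339}{-40300} + \frac{423731}{270650} = 317339 \left(- \frac{1}{40300}\right) + \frac{423731}{270650} = - \frac{317339}{40300} + \frac{423731}{270650} = - \frac{1376228821}{218143900}$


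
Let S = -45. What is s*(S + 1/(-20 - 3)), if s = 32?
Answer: -33152/23 ≈ -1441.4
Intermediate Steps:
s*(S + 1/(-20 - 3)) = 32*(-45 + 1/(-20 - 3)) = 32*(-45 + 1/(-23)) = 32*(-45 - 1/23) = 32*(-1036/23) = -33152/23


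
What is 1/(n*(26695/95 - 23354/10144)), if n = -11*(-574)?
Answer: 2536/4462593135 ≈ 5.6828e-7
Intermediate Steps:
n = 6314
1/(n*(26695/95 - 23354/10144)) = 1/(6314*(26695/95 - 23354/10144)) = 1/(6314*(26695*(1/95) - 23354*1/10144)) = 1/(6314*(281 - 11677/5072)) = 1/(6314*(1413555/5072)) = (1/6314)*(5072/1413555) = 2536/4462593135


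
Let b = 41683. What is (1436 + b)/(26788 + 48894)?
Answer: 43119/75682 ≈ 0.56974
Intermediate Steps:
(1436 + b)/(26788 + 48894) = (1436 + 41683)/(26788 + 48894) = 43119/75682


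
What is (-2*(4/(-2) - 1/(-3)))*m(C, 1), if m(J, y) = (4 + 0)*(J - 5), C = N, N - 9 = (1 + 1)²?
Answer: 320/3 ≈ 106.67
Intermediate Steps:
N = 13 (N = 9 + (1 + 1)² = 9 + 2² = 9 + 4 = 13)
C = 13
m(J, y) = -20 + 4*J (m(J, y) = 4*(-5 + J) = -20 + 4*J)
(-2*(4/(-2) - 1/(-3)))*m(C, 1) = (-2*(4/(-2) - 1/(-3)))*(-20 + 4*13) = (-2*(4*(-½) - 1*(-⅓)))*(-20 + 52) = -2*(-2 + ⅓)*32 = -2*(-5/3)*32 = (10/3)*32 = 320/3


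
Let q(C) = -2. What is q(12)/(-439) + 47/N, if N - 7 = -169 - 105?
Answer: -20099/117213 ≈ -0.17147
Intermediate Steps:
N = -267 (N = 7 + (-169 - 105) = 7 - 274 = -267)
q(12)/(-439) + 47/N = -2/(-439) + 47/(-267) = -2*(-1/439) + 47*(-1/267) = 2/439 - 47/267 = -20099/117213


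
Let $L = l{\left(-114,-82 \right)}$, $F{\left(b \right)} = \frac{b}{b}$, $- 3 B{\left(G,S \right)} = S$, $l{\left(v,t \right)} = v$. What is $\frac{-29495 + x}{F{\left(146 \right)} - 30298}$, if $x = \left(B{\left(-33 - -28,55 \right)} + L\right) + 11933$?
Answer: $\frac{53083}{90891} \approx 0.58403$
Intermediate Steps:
$B{\left(G,S \right)} = - \frac{S}{3}$
$F{\left(b \right)} = 1$
$L = -114$
$x = \frac{35402}{3}$ ($x = \left(\left(- \frac{1}{3}\right) 55 - 114\right) + 11933 = \left(- \frac{55}{3} - 114\right) + 11933 = - \frac{397}{3} + 11933 = \frac{35402}{3} \approx 11801.0$)
$\frac{-29495 + x}{F{\left(146 \right)} - 30298} = \frac{-29495 + \frac{35402}{3}}{1 - 30298} = - \frac{53083}{3 \left(-30297\right)} = \left(- \frac{53083}{3}\right) \left(- \frac{1}{30297}\right) = \frac{53083}{90891}$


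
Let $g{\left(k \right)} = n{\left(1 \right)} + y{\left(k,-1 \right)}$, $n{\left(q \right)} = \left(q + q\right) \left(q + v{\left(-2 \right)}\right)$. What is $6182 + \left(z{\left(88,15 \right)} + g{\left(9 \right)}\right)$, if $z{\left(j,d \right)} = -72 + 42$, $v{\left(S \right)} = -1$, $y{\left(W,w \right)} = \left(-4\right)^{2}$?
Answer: $6168$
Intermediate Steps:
$y{\left(W,w \right)} = 16$
$n{\left(q \right)} = 2 q \left(-1 + q\right)$ ($n{\left(q \right)} = \left(q + q\right) \left(q - 1\right) = 2 q \left(-1 + q\right)$)
$g{\left(k \right)} = 16$ ($g{\left(k \right)} = 2 \cdot 1 \left(-1 + 1\right) + 16 = 2 \cdot 1 \cdot 0 + 16 = 0 + 16 = 16$)
$z{\left(j,d \right)} = -30$
$6182 + \left(z{\left(88,15 \right)} + g{\left(9 \right)}\right) = 6182 + \left(-30 + 16\right) = 6182 - 14 = 6168$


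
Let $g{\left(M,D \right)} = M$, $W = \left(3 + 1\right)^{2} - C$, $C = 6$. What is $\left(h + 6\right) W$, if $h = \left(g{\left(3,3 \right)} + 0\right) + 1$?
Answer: $100$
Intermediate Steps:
$W = 10$ ($W = \left(3 + 1\right)^{2} - 6 = 4^{2} - 6 = 16 - 6 = 10$)
$h = 4$ ($h = \left(3 + 0\right) + 1 = 3 + 1 = 4$)
$\left(h + 6\right) W = \left(4 + 6\right) 10 = 10 \cdot 10 = 100$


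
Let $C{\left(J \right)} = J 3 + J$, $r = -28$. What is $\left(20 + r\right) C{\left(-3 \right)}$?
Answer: $96$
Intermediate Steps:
$C{\left(J \right)} = 4 J$ ($C{\left(J \right)} = 3 J + J = 4 J$)
$\left(20 + r\right) C{\left(-3 \right)} = \left(20 - 28\right) 4 \left(-3\right) = \left(-8\right) \left(-12\right) = 96$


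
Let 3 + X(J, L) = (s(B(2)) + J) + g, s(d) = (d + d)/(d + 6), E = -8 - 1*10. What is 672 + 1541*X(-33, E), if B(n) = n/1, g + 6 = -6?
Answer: -145051/2 ≈ -72526.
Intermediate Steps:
E = -18 (E = -8 - 10 = -18)
g = -12 (g = -6 - 6 = -12)
B(n) = n (B(n) = n*1 = n)
s(d) = 2*d/(6 + d) (s(d) = (2*d)/(6 + d) = 2*d/(6 + d))
X(J, L) = -29/2 + J (X(J, L) = -3 + ((2*2/(6 + 2) + J) - 12) = -3 + ((2*2/8 + J) - 12) = -3 + ((2*2*(1/8) + J) - 12) = -3 + ((1/2 + J) - 12) = -3 + (-23/2 + J) = -29/2 + J)
672 + 1541*X(-33, E) = 672 + 1541*(-29/2 - 33) = 672 + 1541*(-95/2) = 672 - 146395/2 = -145051/2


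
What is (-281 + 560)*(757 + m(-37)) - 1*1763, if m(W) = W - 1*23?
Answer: 192700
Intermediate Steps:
m(W) = -23 + W (m(W) = W - 23 = -23 + W)
(-281 + 560)*(757 + m(-37)) - 1*1763 = (-281 + 560)*(757 + (-23 - 37)) - 1*1763 = 279*(757 - 60) - 1763 = 279*697 - 1763 = 194463 - 1763 = 192700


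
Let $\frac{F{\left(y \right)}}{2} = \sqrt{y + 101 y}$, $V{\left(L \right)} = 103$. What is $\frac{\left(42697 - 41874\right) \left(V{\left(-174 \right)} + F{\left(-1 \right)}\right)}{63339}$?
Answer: $\frac{84769}{63339} + \frac{1646 i \sqrt{102}}{63339} \approx 1.3383 + 0.26246 i$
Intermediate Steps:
$F{\left(y \right)} = 2 \sqrt{102} \sqrt{y}$ ($F{\left(y \right)} = 2 \sqrt{y + 101 y} = 2 \sqrt{102 y} = 2 \sqrt{102} \sqrt{y}$)
$\frac{\left(42697 - 41874\right) \left(V{\left(-174 \right)} + F{\left(-1 \right)}\right)}{63339} = \frac{\left(42697 - 41874\right) \left(103 + 2 \sqrt{102} \sqrt{-1}\right)}{63339} = 823 \left(103 + 2 \sqrt{102} i\right) \frac{1}{63339} = 823 \left(103 + 2 i \sqrt{102}\right) \frac{1}{63339} = \left(84769 + 1646 i \sqrt{102}\right) \frac{1}{63339} = \frac{84769}{63339} + \frac{1646 i \sqrt{102}}{63339}$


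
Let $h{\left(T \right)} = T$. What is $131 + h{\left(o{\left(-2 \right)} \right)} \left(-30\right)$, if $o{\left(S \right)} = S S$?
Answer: $11$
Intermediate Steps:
$o{\left(S \right)} = S^{2}$
$131 + h{\left(o{\left(-2 \right)} \right)} \left(-30\right) = 131 + \left(-2\right)^{2} \left(-30\right) = 131 + 4 \left(-30\right) = 131 - 120 = 11$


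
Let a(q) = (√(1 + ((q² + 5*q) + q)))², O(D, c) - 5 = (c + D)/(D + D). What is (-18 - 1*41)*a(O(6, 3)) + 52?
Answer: -63891/16 ≈ -3993.2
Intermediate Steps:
O(D, c) = 5 + (D + c)/(2*D) (O(D, c) = 5 + (c + D)/(D + D) = 5 + (D + c)/((2*D)) = 5 + (D + c)*(1/(2*D)) = 5 + (D + c)/(2*D))
a(q) = 1 + q² + 6*q (a(q) = (√(1 + (q² + 6*q)))² = (√(1 + q² + 6*q))² = 1 + q² + 6*q)
(-18 - 1*41)*a(O(6, 3)) + 52 = (-18 - 1*41)*(1 + ((½)*(3 + 11*6)/6)² + 6*((½)*(3 + 11*6)/6)) + 52 = (-18 - 41)*(1 + ((½)*(⅙)*(3 + 66))² + 6*((½)*(⅙)*(3 + 66))) + 52 = -59*(1 + ((½)*(⅙)*69)² + 6*((½)*(⅙)*69)) + 52 = -59*(1 + (23/4)² + 6*(23/4)) + 52 = -59*(1 + 529/16 + 69/2) + 52 = -59*1097/16 + 52 = -64723/16 + 52 = -63891/16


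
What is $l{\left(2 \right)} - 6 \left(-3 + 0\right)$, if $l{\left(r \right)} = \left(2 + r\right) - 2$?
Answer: $20$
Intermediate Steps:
$l{\left(r \right)} = r$
$l{\left(2 \right)} - 6 \left(-3 + 0\right) = 2 - 6 \left(-3 + 0\right) = 2 - -18 = 2 + 18 = 20$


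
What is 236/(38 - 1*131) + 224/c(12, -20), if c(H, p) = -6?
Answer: -1236/31 ≈ -39.871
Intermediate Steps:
236/(38 - 1*131) + 224/c(12, -20) = 236/(38 - 1*131) + 224/(-6) = 236/(38 - 131) + 224*(-1/6) = 236/(-93) - 112/3 = 236*(-1/93) - 112/3 = -236/93 - 112/3 = -1236/31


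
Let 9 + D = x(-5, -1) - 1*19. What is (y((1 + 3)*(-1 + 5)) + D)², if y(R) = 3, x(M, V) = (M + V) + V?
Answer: 1024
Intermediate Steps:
x(M, V) = M + 2*V
D = -35 (D = -9 + ((-5 + 2*(-1)) - 1*19) = -9 + ((-5 - 2) - 19) = -9 + (-7 - 19) = -9 - 26 = -35)
(y((1 + 3)*(-1 + 5)) + D)² = (3 - 35)² = (-32)² = 1024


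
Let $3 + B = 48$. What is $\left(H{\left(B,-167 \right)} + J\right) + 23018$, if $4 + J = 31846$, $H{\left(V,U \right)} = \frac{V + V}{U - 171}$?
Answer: $\frac{9271295}{169} \approx 54860.0$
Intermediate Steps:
$B = 45$ ($B = -3 + 48 = 45$)
$H{\left(V,U \right)} = \frac{2 V}{-171 + U}$
$J = 31842$ ($J = -4 + 31846 = 31842$)
$\left(H{\left(B,-167 \right)} + J\right) + 23018 = \left(2 \cdot 45 \frac{1}{-171 - 167} + 31842\right) + 23018 = \left(2 \cdot 45 \frac{1}{-338} + 31842\right) + 23018 = \left(2 \cdot 45 \left(- \frac{1}{338}\right) + 31842\right) + 23018 = \left(- \frac{45}{169} + 31842\right) + 23018 = \frac{5381253}{169} + 23018 = \frac{9271295}{169}$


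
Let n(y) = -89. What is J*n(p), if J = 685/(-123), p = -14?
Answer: 60965/123 ≈ 495.65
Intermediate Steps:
J = -685/123 (J = 685*(-1/123) = -685/123 ≈ -5.5691)
J*n(p) = -685/123*(-89) = 60965/123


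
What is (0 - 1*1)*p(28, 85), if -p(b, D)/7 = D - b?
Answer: 399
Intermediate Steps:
p(b, D) = -7*D + 7*b (p(b, D) = -7*(D - b) = -7*D + 7*b)
(0 - 1*1)*p(28, 85) = (0 - 1*1)*(-7*85 + 7*28) = (0 - 1)*(-595 + 196) = -1*(-399) = 399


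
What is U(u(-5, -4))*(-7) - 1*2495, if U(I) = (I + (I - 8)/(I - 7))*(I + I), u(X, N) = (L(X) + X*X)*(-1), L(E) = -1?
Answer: -316577/31 ≈ -10212.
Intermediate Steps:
u(X, N) = 1 - X**2 (u(X, N) = (-1 + X*X)*(-1) = (-1 + X**2)*(-1) = 1 - X**2)
U(I) = 2*I*(I + (-8 + I)/(-7 + I)) (U(I) = (I + (-8 + I)/(-7 + I))*(2*I) = 2*I*(I + (-8 + I)/(-7 + I)))
U(u(-5, -4))*(-7) - 1*2495 = (2*(1 - 1*(-5)**2)*(-8 + (1 - 1*(-5)**2)**2 - 6*(1 - 1*(-5)**2))/(-7 + (1 - 1*(-5)**2)))*(-7) - 1*2495 = (2*(1 - 1*25)*(-8 + (1 - 1*25)**2 - 6*(1 - 1*25))/(-7 + (1 - 1*25)))*(-7) - 2495 = (2*(1 - 25)*(-8 + (1 - 25)**2 - 6*(1 - 25))/(-7 + (1 - 25)))*(-7) - 2495 = (2*(-24)*(-8 + (-24)**2 - 6*(-24))/(-7 - 24))*(-7) - 2495 = (2*(-24)*(-8 + 576 + 144)/(-31))*(-7) - 2495 = (2*(-24)*(-1/31)*712)*(-7) - 2495 = (34176/31)*(-7) - 2495 = -239232/31 - 2495 = -316577/31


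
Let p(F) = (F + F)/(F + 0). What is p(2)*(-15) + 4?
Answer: -26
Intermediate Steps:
p(F) = 2 (p(F) = (2*F)/F = 2)
p(2)*(-15) + 4 = 2*(-15) + 4 = -30 + 4 = -26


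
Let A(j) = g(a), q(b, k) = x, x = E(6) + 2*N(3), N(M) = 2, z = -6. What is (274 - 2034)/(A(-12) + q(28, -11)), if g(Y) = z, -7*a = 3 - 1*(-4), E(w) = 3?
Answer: -1760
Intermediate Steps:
a = -1 (a = -(3 - 1*(-4))/7 = -(3 + 4)/7 = -⅐*7 = -1)
x = 7 (x = 3 + 2*2 = 3 + 4 = 7)
q(b, k) = 7
g(Y) = -6
A(j) = -6
(274 - 2034)/(A(-12) + q(28, -11)) = (274 - 2034)/(-6 + 7) = -1760/1 = -1760*1 = -1760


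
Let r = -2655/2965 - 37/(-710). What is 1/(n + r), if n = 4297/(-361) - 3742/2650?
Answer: -40277834950/570271984821 ≈ -0.070629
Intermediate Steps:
r = -355069/421030 (r = -2655*1/2965 - 37*(-1/710) = -531/593 + 37/710 = -355069/421030 ≈ -0.84333)
n = -6368956/478325 (n = 4297*(-1/361) - 3742*1/2650 = -4297/361 - 1871/1325 = -6368956/478325 ≈ -13.315)
1/(n + r) = 1/(-6368956/478325 - 355069/421030) = 1/(-570271984821/40277834950) = -40277834950/570271984821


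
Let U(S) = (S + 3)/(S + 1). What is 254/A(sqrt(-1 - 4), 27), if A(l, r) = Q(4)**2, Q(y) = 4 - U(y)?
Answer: 6350/169 ≈ 37.574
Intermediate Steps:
U(S) = (3 + S)/(1 + S)
Q(y) = 4 - (3 + y)/(1 + y)
A(l, r) = 169/25 (A(l, r) = ((1 + 3*4)/(1 + 4))**2 = ((1 + 12)/5)**2 = ((1/5)*13)**2 = (13/5)**2 = 169/25)
254/A(sqrt(-1 - 4), 27) = 254/(169/25) = 254*(25/169) = 6350/169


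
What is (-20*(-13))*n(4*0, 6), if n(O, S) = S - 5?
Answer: 260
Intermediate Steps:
n(O, S) = -5 + S
(-20*(-13))*n(4*0, 6) = (-20*(-13))*(-5 + 6) = 260*1 = 260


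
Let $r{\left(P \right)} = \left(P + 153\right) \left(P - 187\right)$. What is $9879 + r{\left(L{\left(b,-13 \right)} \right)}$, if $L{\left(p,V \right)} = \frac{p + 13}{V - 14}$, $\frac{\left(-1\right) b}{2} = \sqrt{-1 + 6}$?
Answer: $- \frac{505315}{27} - \frac{1888 \sqrt{5}}{729} \approx -18721.0$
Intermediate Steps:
$b = - 2 \sqrt{5}$ ($b = - 2 \sqrt{-1 + 6} = - 2 \sqrt{5} \approx -4.4721$)
$L{\left(p,V \right)} = \frac{13 + p}{-14 + V}$
$r{\left(P \right)} = \left(-187 + P\right) \left(153 + P\right)$ ($r{\left(P \right)} = \left(153 + P\right) \left(-187 + P\right) = \left(-187 + P\right) \left(153 + P\right)$)
$9879 + r{\left(L{\left(b,-13 \right)} \right)} = 9879 - \left(28611 - \frac{\left(13 - 2 \sqrt{5}\right)^{2}}{\left(-14 - 13\right)^{2}} + \frac{34 \left(13 - 2 \sqrt{5}\right)}{-14 - 13}\right) = 9879 - \left(28611 - \frac{\left(13 - 2 \sqrt{5}\right)^{2}}{729} + \frac{34 \left(13 - 2 \sqrt{5}\right)}{-27}\right) = 9879 - \left(28611 - \frac{\left(13 - 2 \sqrt{5}\right)^{2}}{729} + 34 \left(- \frac{1}{27}\right) \left(13 - 2 \sqrt{5}\right)\right) = 9879 - \left(28611 - \left(- \frac{13}{27} + \frac{2 \sqrt{5}}{27}\right)^{2} + 34 \left(- \frac{13}{27} + \frac{2 \sqrt{5}}{27}\right)\right) = 9879 + \left(-28611 + \left(- \frac{13}{27} + \frac{2 \sqrt{5}}{27}\right)^{2} + \left(\frac{442}{27} - \frac{68 \sqrt{5}}{27}\right)\right) = 9879 - \left(\frac{772055}{27} - \left(- \frac{13}{27} + \frac{2 \sqrt{5}}{27}\right)^{2} + \frac{68 \sqrt{5}}{27}\right) = - \frac{505322}{27} + \left(- \frac{13}{27} + \frac{2 \sqrt{5}}{27}\right)^{2} - \frac{68 \sqrt{5}}{27}$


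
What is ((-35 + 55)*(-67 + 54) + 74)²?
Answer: 34596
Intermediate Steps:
((-35 + 55)*(-67 + 54) + 74)² = (20*(-13) + 74)² = (-260 + 74)² = (-186)² = 34596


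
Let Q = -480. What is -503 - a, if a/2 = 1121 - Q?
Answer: -3705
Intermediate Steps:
a = 3202 (a = 2*(1121 - 1*(-480)) = 2*(1121 + 480) = 2*1601 = 3202)
-503 - a = -503 - 1*3202 = -503 - 3202 = -3705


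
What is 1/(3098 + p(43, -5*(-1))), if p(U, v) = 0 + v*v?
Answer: 1/3123 ≈ 0.00032020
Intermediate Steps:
p(U, v) = v² (p(U, v) = 0 + v² = v²)
1/(3098 + p(43, -5*(-1))) = 1/(3098 + (-5*(-1))²) = 1/(3098 + 5²) = 1/(3098 + 25) = 1/3123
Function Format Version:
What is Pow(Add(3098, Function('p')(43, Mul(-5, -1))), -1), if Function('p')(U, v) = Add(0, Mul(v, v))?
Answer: Rational(1, 3123) ≈ 0.00032020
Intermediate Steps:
Function('p')(U, v) = Pow(v, 2) (Function('p')(U, v) = Add(0, Pow(v, 2)) = Pow(v, 2))
Pow(Add(3098, Function('p')(43, Mul(-5, -1))), -1) = Pow(Add(3098, Pow(Mul(-5, -1), 2)), -1) = Pow(Add(3098, Pow(5, 2)), -1) = Pow(Add(3098, 25), -1) = Pow(3123, -1) = Rational(1, 3123)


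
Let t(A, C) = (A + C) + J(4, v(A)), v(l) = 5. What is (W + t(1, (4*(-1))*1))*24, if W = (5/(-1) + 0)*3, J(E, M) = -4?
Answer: -528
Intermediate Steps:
t(A, C) = -4 + A + C (t(A, C) = (A + C) - 4 = -4 + A + C)
W = -15 (W = (5*(-1) + 0)*3 = (-5 + 0)*3 = -5*3 = -15)
(W + t(1, (4*(-1))*1))*24 = (-15 + (-4 + 1 + (4*(-1))*1))*24 = (-15 + (-4 + 1 - 4*1))*24 = (-15 + (-4 + 1 - 4))*24 = (-15 - 7)*24 = -22*24 = -528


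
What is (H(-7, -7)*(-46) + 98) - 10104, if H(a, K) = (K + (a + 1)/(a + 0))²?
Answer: -575348/49 ≈ -11742.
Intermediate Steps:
H(a, K) = (K + (1 + a)/a)²
(H(-7, -7)*(-46) + 98) - 10104 = (((1 - 7 - 7*(-7))²/(-7)²)*(-46) + 98) - 10104 = (((1 - 7 + 49)²/49)*(-46) + 98) - 10104 = (((1/49)*43²)*(-46) + 98) - 10104 = (((1/49)*1849)*(-46) + 98) - 10104 = ((1849/49)*(-46) + 98) - 10104 = (-85054/49 + 98) - 10104 = -80252/49 - 10104 = -575348/49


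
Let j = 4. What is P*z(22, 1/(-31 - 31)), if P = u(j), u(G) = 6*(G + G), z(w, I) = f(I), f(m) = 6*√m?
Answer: 144*I*√62/31 ≈ 36.576*I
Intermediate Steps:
z(w, I) = 6*√I
u(G) = 12*G (u(G) = 6*(2*G) = 12*G)
P = 48 (P = 12*4 = 48)
P*z(22, 1/(-31 - 31)) = 48*(6*√(1/(-31 - 31))) = 48*(6*√(1/(-62))) = 48*(6*√(-1/62)) = 48*(6*(I*√62/62)) = 48*(3*I*√62/31) = 144*I*√62/31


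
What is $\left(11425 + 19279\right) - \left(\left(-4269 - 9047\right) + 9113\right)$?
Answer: $34907$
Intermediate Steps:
$\left(11425 + 19279\right) - \left(\left(-4269 - 9047\right) + 9113\right) = 30704 - \left(-13316 + 9113\right) = 30704 - -4203 = 30704 + 4203 = 34907$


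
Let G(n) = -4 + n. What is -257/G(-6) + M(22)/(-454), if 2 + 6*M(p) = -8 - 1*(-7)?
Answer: 116683/4540 ≈ 25.701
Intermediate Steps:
M(p) = -1/2 (M(p) = -1/3 + (-8 - 1*(-7))/6 = -1/3 + (-8 + 7)/6 = -1/3 + (1/6)*(-1) = -1/3 - 1/6 = -1/2)
-257/G(-6) + M(22)/(-454) = -257/(-4 - 6) - 1/2/(-454) = -257/(-10) - 1/2*(-1/454) = -257*(-1/10) + 1/908 = 257/10 + 1/908 = 116683/4540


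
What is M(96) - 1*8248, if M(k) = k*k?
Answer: 968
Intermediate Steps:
M(k) = k**2
M(96) - 1*8248 = 96**2 - 1*8248 = 9216 - 8248 = 968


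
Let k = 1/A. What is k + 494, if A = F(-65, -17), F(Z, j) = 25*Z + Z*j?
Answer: 256879/520 ≈ 494.00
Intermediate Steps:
A = -520 (A = -65*(25 - 17) = -65*8 = -520)
k = -1/520 (k = 1/(-520) = -1/520 ≈ -0.0019231)
k + 494 = -1/520 + 494 = 256879/520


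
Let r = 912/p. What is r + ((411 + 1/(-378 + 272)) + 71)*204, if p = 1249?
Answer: 6508939554/66197 ≈ 98327.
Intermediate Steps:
r = 912/1249 ≈ 0.73018
r + ((411 + 1/(-378 + 272)) + 71)*204 = 912/1249 + ((411 + 1/(-378 + 272)) + 71)*204 = 912/1249 + ((411 + 1/(-106)) + 71)*204 = 912/1249 + ((411 - 1/106) + 71)*204 = 912/1249 + (43565/106 + 71)*204 = 912/1249 + (51091/106)*204 = 912/1249 + 5211282/53 = 6508939554/66197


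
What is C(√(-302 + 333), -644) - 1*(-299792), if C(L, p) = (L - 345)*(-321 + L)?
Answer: 410568 - 666*√31 ≈ 4.0686e+5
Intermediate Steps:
C(L, p) = (-345 + L)*(-321 + L)
C(√(-302 + 333), -644) - 1*(-299792) = (110745 + (√(-302 + 333))² - 666*√(-302 + 333)) - 1*(-299792) = (110745 + (√31)² - 666*√31) + 299792 = (110745 + 31 - 666*√31) + 299792 = (110776 - 666*√31) + 299792 = 410568 - 666*√31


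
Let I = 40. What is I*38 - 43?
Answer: 1477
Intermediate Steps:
I*38 - 43 = 40*38 - 43 = 1520 - 43 = 1477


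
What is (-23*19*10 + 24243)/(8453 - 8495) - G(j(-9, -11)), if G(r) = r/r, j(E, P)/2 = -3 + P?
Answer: -2845/6 ≈ -474.17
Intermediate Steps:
j(E, P) = -6 + 2*P (j(E, P) = 2*(-3 + P) = -6 + 2*P)
G(r) = 1
(-23*19*10 + 24243)/(8453 - 8495) - G(j(-9, -11)) = (-23*19*10 + 24243)/(8453 - 8495) - 1*1 = (-437*10 + 24243)/(-42) - 1 = (-4370 + 24243)*(-1/42) - 1 = 19873*(-1/42) - 1 = -2839/6 - 1 = -2845/6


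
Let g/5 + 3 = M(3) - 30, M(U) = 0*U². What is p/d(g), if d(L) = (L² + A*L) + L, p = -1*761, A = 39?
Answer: -761/20625 ≈ -0.036897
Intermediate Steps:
p = -761
M(U) = 0
g = -165 (g = -15 + 5*(0 - 30) = -15 + 5*(-30) = -15 - 150 = -165)
d(L) = L² + 40*L (d(L) = (L² + 39*L) + L = L² + 40*L)
p/d(g) = -761*(-1/(165*(40 - 165))) = -761/((-165*(-125))) = -761/20625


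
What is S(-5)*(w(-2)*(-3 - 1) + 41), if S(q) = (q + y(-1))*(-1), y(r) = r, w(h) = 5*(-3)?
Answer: 606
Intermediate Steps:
w(h) = -15
S(q) = 1 - q (S(q) = (q - 1)*(-1) = (-1 + q)*(-1) = 1 - q)
S(-5)*(w(-2)*(-3 - 1) + 41) = (1 - 1*(-5))*(-15*(-3 - 1) + 41) = (1 + 5)*(-15*(-4) + 41) = 6*(60 + 41) = 6*101 = 606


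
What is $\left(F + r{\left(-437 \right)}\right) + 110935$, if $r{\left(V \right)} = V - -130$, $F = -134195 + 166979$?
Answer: $143412$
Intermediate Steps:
$F = 32784$
$r{\left(V \right)} = 130 + V$ ($r{\left(V \right)} = V + 130 = 130 + V$)
$\left(F + r{\left(-437 \right)}\right) + 110935 = \left(32784 + \left(130 - 437\right)\right) + 110935 = \left(32784 - 307\right) + 110935 = 32477 + 110935 = 143412$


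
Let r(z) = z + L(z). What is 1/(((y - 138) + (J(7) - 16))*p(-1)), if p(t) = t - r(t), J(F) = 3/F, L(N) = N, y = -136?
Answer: -7/2027 ≈ -0.0034534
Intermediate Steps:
r(z) = 2*z (r(z) = z + z = 2*z)
p(t) = -t (p(t) = t - 2*t = -t)
1/(((y - 138) + (J(7) - 16))*p(-1)) = 1/(((-136 - 138) + (3/7 - 16))*(-1*(-1))) = 1/((-274 + (3*(⅐) - 16))*1) = 1/((-274 + (3/7 - 16))*1) = 1/((-274 - 109/7)*1) = 1/(-2027/7*1) = 1/(-2027/7) = -7/2027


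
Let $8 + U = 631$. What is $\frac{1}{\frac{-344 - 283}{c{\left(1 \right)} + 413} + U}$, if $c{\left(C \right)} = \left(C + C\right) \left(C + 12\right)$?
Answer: $\frac{439}{272870} \approx 0.0016088$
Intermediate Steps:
$c{\left(C \right)} = 2 C \left(12 + C\right)$
$U = 623$ ($U = -8 + 631 = 623$)
$\frac{1}{\frac{-344 - 283}{c{\left(1 \right)} + 413} + U} = \frac{1}{\frac{-344 - 283}{2 \cdot 1 \left(12 + 1\right) + 413} + 623} = \frac{1}{- \frac{627}{2 \cdot 1 \cdot 13 + 413} + 623} = \frac{1}{- \frac{627}{26 + 413} + 623} = \frac{1}{- \frac{627}{439} + 623} = \frac{1}{\frac{272870}{439}} = \frac{439}{272870}$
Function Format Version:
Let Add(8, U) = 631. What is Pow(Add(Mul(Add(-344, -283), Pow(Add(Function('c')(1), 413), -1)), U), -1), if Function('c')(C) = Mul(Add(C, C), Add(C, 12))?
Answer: Rational(439, 272870) ≈ 0.0016088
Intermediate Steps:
Function('c')(C) = Mul(2, C, Add(12, C)) (Function('c')(C) = Mul(Mul(2, C), Add(12, C)) = Mul(2, C, Add(12, C)))
U = 623 (U = Add(-8, 631) = 623)
Pow(Add(Mul(Add(-344, -283), Pow(Add(Function('c')(1), 413), -1)), U), -1) = Pow(Add(Mul(Add(-344, -283), Pow(Add(Mul(2, 1, Add(12, 1)), 413), -1)), 623), -1) = Pow(Add(Mul(-627, Pow(Add(Mul(2, 1, 13), 413), -1)), 623), -1) = Pow(Add(Mul(-627, Pow(Add(26, 413), -1)), 623), -1) = Pow(Add(Mul(-627, Pow(439, -1)), 623), -1) = Pow(Add(Mul(-627, Rational(1, 439)), 623), -1) = Pow(Add(Rational(-627, 439), 623), -1) = Pow(Rational(272870, 439), -1) = Rational(439, 272870)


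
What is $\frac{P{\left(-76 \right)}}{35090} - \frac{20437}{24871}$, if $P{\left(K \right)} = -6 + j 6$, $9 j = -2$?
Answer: $- \frac{808396}{983535} \approx -0.82193$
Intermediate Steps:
$j = - \frac{2}{9}$ ($j = \frac{1}{9} \left(-2\right) = - \frac{2}{9} \approx -0.22222$)
$P{\left(K \right)} = - \frac{22}{3}$ ($P{\left(K \right)} = -6 - \frac{4}{3} = - \frac{22}{3}$)
$\frac{P{\left(-76 \right)}}{35090} - \frac{20437}{24871} = - \frac{22}{3 \cdot 35090} - \frac{20437}{24871} = \left(- \frac{22}{3}\right) \frac{1}{35090} - \frac{20437}{24871} = - \frac{1}{4785} - \frac{20437}{24871} = - \frac{808396}{983535}$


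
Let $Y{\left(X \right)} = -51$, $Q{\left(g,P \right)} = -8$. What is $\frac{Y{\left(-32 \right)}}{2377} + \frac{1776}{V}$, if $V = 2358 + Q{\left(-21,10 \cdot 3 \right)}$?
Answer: $\frac{2050851}{2792975} \approx 0.73429$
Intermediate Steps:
$V = 2350$ ($V = 2358 - 8 = 2350$)
$\frac{Y{\left(-32 \right)}}{2377} + \frac{1776}{V} = - \frac{51}{2377} + \frac{1776}{2350} = \left(-51\right) \frac{1}{2377} + 1776 \cdot \frac{1}{2350} = - \frac{51}{2377} + \frac{888}{1175} = \frac{2050851}{2792975}$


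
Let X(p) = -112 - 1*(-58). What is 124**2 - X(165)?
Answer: 15430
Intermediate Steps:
X(p) = -54 (X(p) = -112 + 58 = -54)
124**2 - X(165) = 124**2 - 1*(-54) = 15376 + 54 = 15430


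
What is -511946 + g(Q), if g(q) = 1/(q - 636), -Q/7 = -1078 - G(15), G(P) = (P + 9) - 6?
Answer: -3602052055/7036 ≈ -5.1195e+5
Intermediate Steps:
G(P) = 3 + P (G(P) = (9 + P) - 6 = 3 + P)
Q = 7672 (Q = -7*(-1078 - (3 + 15)) = -7*(-1078 - 1*18) = -7*(-1078 - 18) = -7*(-1096) = 7672)
g(q) = 1/(-636 + q)
-511946 + g(Q) = -511946 + 1/(-636 + 7672) = -511946 + 1/7036 = -3602052055/7036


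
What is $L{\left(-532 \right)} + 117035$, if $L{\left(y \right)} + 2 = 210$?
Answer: $117243$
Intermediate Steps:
$L{\left(y \right)} = 208$ ($L{\left(y \right)} = -2 + 210 = 208$)
$L{\left(-532 \right)} + 117035 = 208 + 117035 = 117243$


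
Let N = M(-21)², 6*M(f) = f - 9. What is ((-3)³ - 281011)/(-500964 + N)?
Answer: 281038/500939 ≈ 0.56102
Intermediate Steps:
M(f) = -3/2 + f/6 (M(f) = (f - 9)/6 = (-9 + f)/6 = -3/2 + f/6)
N = 25 (N = (-3/2 + (⅙)*(-21))² = (-3/2 - 7/2)² = (-5)² = 25)
((-3)³ - 281011)/(-500964 + N) = ((-3)³ - 281011)/(-500964 + 25) = (-27 - 281011)/(-500939) = -281038*(-1/500939) = 281038/500939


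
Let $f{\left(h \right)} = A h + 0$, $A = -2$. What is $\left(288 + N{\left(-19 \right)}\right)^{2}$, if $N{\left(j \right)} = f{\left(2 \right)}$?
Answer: $80656$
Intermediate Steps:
$f{\left(h \right)} = - 2 h$ ($f{\left(h \right)} = - 2 h + 0 = - 2 h$)
$N{\left(j \right)} = -4$ ($N{\left(j \right)} = \left(-2\right) 2 = -4$)
$\left(288 + N{\left(-19 \right)}\right)^{2} = \left(288 - 4\right)^{2} = 284^{2} = 80656$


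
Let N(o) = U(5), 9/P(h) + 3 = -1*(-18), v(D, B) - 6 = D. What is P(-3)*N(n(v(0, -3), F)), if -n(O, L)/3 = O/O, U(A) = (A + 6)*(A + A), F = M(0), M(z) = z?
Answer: 66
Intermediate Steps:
v(D, B) = 6 + D
P(h) = 3/5 (P(h) = 9/(-3 - 1*(-18)) = 9/(-3 + 18) = 9/15 = 9*(1/15) = 3/5)
F = 0
U(A) = 2*A*(6 + A) (U(A) = (6 + A)*(2*A) = 2*A*(6 + A))
n(O, L) = -3 (n(O, L) = -3*O/O = -3*1 = -3)
N(o) = 110 (N(o) = 2*5*(6 + 5) = 2*5*11 = 110)
P(-3)*N(n(v(0, -3), F)) = (3/5)*110 = 66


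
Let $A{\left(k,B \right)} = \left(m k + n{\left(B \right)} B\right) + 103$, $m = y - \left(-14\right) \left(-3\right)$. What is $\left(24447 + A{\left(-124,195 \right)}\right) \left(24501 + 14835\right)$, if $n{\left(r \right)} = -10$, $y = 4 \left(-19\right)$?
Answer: $1464557952$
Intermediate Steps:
$y = -76$
$m = -118$ ($m = -76 - \left(-14\right) \left(-3\right) = -76 - 42 = -118$)
$A{\left(k,B \right)} = 103 - 118 k - 10 B$ ($A{\left(k,B \right)} = \left(- 118 k - 10 B\right) + 103 = 103 - 118 k - 10 B$)
$\left(24447 + A{\left(-124,195 \right)}\right) \left(24501 + 14835\right) = \left(24447 - -12785\right) \left(24501 + 14835\right) = \left(24447 + \left(103 + 14632 - 1950\right)\right) 39336 = \left(24447 + 12785\right) 39336 = 37232 \cdot 39336 = 1464557952$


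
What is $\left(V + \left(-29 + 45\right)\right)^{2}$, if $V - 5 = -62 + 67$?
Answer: $676$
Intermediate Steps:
$V = 10$ ($V = 5 + \left(-62 + 67\right) = 5 + 5 = 10$)
$\left(V + \left(-29 + 45\right)\right)^{2} = \left(10 + \left(-29 + 45\right)\right)^{2} = \left(10 + 16\right)^{2} = 26^{2} = 676$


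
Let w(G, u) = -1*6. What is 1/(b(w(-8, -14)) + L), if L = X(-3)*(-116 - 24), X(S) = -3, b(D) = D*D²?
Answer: 1/204 ≈ 0.0049020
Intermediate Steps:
w(G, u) = -6
b(D) = D³
L = 420 (L = -3*(-116 - 24) = -3*(-140) = 420)
1/(b(w(-8, -14)) + L) = 1/((-6)³ + 420) = 1/(-216 + 420) = 1/204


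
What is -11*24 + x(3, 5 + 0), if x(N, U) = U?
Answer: -259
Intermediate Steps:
-11*24 + x(3, 5 + 0) = -11*24 + (5 + 0) = -264 + 5 = -259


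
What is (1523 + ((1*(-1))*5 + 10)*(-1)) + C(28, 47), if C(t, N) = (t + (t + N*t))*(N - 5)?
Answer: 59142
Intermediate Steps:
C(t, N) = (-5 + N)*(2*t + N*t) (C(t, N) = (2*t + N*t)*(-5 + N) = (-5 + N)*(2*t + N*t))
(1523 + ((1*(-1))*5 + 10)*(-1)) + C(28, 47) = (1523 + ((1*(-1))*5 + 10)*(-1)) + 28*(-10 + 47**2 - 3*47) = (1523 + (-1*5 + 10)*(-1)) + 28*(-10 + 2209 - 141) = (1523 + (-5 + 10)*(-1)) + 28*2058 = (1523 + 5*(-1)) + 57624 = (1523 - 5) + 57624 = 1518 + 57624 = 59142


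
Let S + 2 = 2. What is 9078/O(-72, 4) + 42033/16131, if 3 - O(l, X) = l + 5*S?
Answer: 16621077/134425 ≈ 123.65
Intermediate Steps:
S = 0 (S = -2 + 2 = 0)
O(l, X) = 3 - l (O(l, X) = 3 - (l + 5*0) = 3 - (l + 0) = 3 - l)
9078/O(-72, 4) + 42033/16131 = 9078/(3 - 1*(-72)) + 42033/16131 = 9078/(3 + 72) + 42033*(1/16131) = 9078/75 + 14011/5377 = 9078*(1/75) + 14011/5377 = 3026/25 + 14011/5377 = 16621077/134425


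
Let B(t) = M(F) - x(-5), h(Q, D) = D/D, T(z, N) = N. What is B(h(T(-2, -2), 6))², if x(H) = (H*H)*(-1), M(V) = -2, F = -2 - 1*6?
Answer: 529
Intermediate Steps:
F = -8 (F = -2 - 6 = -8)
h(Q, D) = 1
x(H) = -H² (x(H) = H²*(-1) = -H²)
B(t) = 23 (B(t) = -2 - (-1)*(-5)² = -2 - (-1)*25 = -2 - 1*(-25) = -2 + 25 = 23)
B(h(T(-2, -2), 6))² = 23² = 529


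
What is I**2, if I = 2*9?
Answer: 324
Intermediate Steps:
I = 18
I**2 = 18**2 = 324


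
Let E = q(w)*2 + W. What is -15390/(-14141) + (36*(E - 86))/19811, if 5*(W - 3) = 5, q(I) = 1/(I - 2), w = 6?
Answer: 263401596/280147351 ≈ 0.94023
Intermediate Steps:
q(I) = 1/(-2 + I)
W = 4 (W = 3 + (⅕)*5 = 3 + 1 = 4)
E = 9/2 (E = 2/(-2 + 6) + 4 = 2/4 + 4 = (¼)*2 + 4 = ½ + 4 = 9/2 ≈ 4.5000)
-15390/(-14141) + (36*(E - 86))/19811 = -15390/(-14141) + (36*(9/2 - 86))/19811 = -15390*(-1/14141) + (36*(-163/2))*(1/19811) = 15390/14141 - 2934*1/19811 = 15390/14141 - 2934/19811 = 263401596/280147351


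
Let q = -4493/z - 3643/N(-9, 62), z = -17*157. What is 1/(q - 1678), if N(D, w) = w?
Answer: -165478/287116685 ≈ -0.00057634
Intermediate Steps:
z = -2669
q = -9444601/165478 (q = -4493/(-2669) - 3643/62 = -4493*(-1/2669) - 3643*1/62 = 4493/2669 - 3643/62 = -9444601/165478 ≈ -57.075)
1/(q - 1678) = 1/(-9444601/165478 - 1678) = 1/(-287116685/165478) = -165478/287116685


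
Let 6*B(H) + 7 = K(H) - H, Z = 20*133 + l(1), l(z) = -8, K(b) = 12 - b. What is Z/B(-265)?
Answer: 15912/535 ≈ 29.742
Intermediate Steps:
Z = 2652 (Z = 20*133 - 8 = 2660 - 8 = 2652)
B(H) = ⅚ - H/3 (B(H) = -7/6 + ((12 - H) - H)/6 = -7/6 + (12 - 2*H)/6 = -7/6 + (2 - H/3) = ⅚ - H/3)
Z/B(-265) = 2652/(⅚ - ⅓*(-265)) = 2652/(⅚ + 265/3) = 2652/(535/6) = 2652*(6/535) = 15912/535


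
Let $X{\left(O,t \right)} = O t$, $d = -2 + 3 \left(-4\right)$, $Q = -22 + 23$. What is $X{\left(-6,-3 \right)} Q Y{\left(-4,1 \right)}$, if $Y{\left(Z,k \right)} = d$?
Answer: $-252$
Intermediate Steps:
$Q = 1$
$d = -14$ ($d = -2 - 12 = -14$)
$Y{\left(Z,k \right)} = -14$
$X{\left(-6,-3 \right)} Q Y{\left(-4,1 \right)} = \left(-6\right) \left(-3\right) 1 \left(-14\right) = 18 \cdot 1 \left(-14\right) = 18 \left(-14\right) = -252$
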